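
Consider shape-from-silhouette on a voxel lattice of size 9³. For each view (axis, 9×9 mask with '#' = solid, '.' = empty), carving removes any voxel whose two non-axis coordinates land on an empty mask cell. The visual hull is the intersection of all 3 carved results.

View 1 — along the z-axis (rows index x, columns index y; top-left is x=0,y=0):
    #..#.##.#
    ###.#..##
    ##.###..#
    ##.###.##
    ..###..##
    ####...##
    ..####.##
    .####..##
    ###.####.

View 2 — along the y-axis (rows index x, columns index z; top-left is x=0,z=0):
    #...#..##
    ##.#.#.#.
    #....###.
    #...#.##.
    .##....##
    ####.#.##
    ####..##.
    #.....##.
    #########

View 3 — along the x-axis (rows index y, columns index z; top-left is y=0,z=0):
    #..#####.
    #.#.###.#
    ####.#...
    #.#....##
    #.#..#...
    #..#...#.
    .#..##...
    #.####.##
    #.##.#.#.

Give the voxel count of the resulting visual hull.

voxel count = 166

full grid |V| = 729
carve view 1 (along z, XY-mask fill 54/81): 486 voxels remain
carve view 2 (along y, XZ-mask fill 46/81): 281 voxels remain
carve view 3 (along x, YZ-mask fill 42/81): 166 voxels remain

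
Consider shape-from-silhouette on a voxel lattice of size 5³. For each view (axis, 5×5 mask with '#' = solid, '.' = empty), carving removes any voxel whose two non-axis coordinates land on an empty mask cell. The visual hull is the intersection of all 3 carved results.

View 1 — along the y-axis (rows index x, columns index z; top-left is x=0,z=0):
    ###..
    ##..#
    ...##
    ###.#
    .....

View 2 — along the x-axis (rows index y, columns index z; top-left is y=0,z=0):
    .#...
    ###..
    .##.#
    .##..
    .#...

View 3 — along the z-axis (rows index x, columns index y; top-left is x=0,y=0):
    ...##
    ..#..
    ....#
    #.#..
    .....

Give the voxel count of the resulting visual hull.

initial block: 5^3 = 125
carve view 1 (along y, XZ-mask fill 12/25): 60 voxels remain
carve view 2 (along x, YZ-mask fill 10/25): 27 voxels remain
carve view 3 (along z, XY-mask fill 6/25): 9 voxels remain

voxel count = 9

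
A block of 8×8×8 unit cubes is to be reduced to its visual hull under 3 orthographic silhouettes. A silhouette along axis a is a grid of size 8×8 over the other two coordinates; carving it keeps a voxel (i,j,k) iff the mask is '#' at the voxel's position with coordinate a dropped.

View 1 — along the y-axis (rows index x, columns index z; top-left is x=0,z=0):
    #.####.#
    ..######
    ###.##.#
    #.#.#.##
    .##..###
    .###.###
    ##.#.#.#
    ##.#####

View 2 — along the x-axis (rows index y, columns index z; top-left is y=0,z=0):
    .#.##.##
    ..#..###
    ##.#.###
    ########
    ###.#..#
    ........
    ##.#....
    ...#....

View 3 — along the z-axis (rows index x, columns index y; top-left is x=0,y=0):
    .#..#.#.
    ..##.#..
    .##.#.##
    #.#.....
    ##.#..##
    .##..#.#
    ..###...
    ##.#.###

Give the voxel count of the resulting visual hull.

|visual hull| = 94

start: 8×8×8 = 512 voxels
  1. axis=1 (XZ plane), |mask|=46  ⇒  voxels=368
  2. axis=0 (YZ plane), |mask|=32  ⇒  voxels=184
  3. axis=2 (XY plane), |mask|=31  ⇒  voxels=94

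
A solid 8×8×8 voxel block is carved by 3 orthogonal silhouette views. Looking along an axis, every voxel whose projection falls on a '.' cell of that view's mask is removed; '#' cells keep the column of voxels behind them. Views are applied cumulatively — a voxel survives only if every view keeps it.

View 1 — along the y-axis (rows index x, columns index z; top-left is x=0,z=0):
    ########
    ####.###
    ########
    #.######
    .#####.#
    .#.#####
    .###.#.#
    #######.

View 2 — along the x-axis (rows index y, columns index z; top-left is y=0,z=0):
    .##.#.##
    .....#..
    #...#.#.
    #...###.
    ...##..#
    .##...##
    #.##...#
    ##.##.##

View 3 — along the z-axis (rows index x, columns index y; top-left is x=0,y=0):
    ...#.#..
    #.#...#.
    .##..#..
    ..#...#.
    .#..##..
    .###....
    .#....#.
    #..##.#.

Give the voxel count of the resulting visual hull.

full grid |V| = 512
  1. axis=1 (XZ plane), |mask|=54  ⇒  voxels=432
  2. axis=0 (YZ plane), |mask|=30  ⇒  voxels=197
  3. axis=2 (XY plane), |mask|=22  ⇒  voxels=63

remaining voxels: 63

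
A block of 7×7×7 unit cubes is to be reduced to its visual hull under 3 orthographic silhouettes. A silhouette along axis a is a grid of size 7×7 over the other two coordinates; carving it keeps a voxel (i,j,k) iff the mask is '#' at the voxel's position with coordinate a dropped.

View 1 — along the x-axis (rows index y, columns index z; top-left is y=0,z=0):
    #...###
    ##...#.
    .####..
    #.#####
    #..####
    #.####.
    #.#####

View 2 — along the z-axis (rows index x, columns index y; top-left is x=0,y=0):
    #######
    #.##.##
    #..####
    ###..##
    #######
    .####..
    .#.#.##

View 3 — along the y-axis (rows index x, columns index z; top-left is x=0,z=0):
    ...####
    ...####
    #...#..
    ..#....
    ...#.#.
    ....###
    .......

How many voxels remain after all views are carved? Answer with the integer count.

|visual hull| = 69

full grid |V| = 343
V1 x: intersect with YZ mask (33 set) -- 231 left
V2 z: intersect with XY mask (37 set) -- 177 left
V3 y: intersect with XZ mask (16 set) -- 69 left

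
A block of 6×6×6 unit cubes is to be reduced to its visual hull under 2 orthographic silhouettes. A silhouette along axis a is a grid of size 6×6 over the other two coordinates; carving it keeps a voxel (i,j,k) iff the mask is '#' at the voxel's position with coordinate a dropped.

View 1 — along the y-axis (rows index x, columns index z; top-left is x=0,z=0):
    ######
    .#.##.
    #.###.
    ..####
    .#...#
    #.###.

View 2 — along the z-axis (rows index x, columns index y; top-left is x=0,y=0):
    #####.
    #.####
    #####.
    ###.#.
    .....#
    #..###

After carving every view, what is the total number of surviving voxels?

99 voxels

initial block: 6^3 = 216
after view 1 [y-axis, 23 of 36 cells solid] → remaining = 138
after view 2 [z-axis, 24 of 36 cells solid] → remaining = 99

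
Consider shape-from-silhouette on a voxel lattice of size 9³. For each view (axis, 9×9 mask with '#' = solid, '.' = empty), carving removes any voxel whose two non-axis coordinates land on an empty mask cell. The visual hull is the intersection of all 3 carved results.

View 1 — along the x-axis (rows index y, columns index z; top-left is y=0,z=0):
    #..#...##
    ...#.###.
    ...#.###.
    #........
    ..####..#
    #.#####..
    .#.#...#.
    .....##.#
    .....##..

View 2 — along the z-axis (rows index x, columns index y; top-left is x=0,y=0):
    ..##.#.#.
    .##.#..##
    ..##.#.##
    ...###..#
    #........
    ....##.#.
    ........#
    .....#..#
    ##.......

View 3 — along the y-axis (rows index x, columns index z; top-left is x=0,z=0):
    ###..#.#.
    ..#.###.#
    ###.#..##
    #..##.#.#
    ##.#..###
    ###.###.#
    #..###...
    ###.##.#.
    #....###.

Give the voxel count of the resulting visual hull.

start: 9×9×9 = 729 voxels
[1] x-view keeps 32 columns → grid now 288
[2] z-view keeps 27 columns → grid now 98
[3] y-view keeps 48 columns → grid now 62

|visual hull| = 62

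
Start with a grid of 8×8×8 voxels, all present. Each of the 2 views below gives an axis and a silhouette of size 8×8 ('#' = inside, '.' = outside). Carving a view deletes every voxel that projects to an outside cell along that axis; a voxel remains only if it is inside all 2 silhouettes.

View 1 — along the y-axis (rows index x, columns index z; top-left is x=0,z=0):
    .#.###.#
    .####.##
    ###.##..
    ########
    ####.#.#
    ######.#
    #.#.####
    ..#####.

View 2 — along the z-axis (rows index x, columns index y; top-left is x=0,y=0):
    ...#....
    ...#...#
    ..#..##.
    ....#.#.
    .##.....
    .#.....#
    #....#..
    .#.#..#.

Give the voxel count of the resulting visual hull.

initial block: 8^3 = 512
  1. axis=1 (XZ plane), |mask|=48  ⇒  voxels=384
  2. axis=2 (XY plane), |mask|=17  ⇒  voxels=101

|visual hull| = 101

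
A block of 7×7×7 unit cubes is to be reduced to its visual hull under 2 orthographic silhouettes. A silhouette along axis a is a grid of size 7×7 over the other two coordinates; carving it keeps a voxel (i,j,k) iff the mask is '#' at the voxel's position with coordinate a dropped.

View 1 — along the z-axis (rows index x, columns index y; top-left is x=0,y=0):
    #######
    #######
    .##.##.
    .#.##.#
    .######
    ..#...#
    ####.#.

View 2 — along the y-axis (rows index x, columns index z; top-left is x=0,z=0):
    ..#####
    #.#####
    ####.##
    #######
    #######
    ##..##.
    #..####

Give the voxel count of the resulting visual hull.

|visual hull| = 204

start: 7×7×7 = 343 voxels
carve view 1 (along z, XY-mask fill 35/49): 245 voxels remain
carve view 2 (along y, XZ-mask fill 40/49): 204 voxels remain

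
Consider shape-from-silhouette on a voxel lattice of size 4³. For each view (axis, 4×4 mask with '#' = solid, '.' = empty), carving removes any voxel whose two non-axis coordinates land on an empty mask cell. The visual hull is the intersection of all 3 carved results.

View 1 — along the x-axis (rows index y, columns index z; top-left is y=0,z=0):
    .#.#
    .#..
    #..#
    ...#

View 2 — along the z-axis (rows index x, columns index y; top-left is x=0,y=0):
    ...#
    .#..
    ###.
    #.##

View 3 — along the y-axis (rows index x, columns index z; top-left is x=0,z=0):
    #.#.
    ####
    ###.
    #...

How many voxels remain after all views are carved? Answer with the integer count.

start: 4×4×4 = 64 voxels
V1 x: intersect with YZ mask (6 set) -- 24 left
V2 z: intersect with XY mask (8 set) -- 12 left
V3 y: intersect with XZ mask (10 set) -- 5 left

remaining voxels: 5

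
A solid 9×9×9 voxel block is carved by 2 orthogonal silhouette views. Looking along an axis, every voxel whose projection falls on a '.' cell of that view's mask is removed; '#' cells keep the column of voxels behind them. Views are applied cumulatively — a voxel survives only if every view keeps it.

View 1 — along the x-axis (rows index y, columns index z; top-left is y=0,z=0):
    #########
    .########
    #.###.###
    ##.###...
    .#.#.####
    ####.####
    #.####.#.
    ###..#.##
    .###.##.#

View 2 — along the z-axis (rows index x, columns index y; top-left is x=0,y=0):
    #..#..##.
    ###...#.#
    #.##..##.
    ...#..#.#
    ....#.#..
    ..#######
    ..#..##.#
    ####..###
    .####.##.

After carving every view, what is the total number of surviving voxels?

start: 9×9×9 = 729 voxels
step 1: project along x, AND mask (61/81) → |grid| = 549
step 2: project along z, AND mask (43/81) → |grid| = 280

280 voxels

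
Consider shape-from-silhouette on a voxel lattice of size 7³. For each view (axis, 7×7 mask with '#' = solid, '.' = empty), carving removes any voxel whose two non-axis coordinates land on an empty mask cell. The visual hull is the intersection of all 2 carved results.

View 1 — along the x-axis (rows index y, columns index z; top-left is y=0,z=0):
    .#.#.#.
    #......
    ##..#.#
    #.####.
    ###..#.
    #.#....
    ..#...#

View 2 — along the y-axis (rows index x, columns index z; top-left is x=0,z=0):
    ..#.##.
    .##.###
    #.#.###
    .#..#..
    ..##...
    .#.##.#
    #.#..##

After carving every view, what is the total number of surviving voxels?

full grid |V| = 343
  1. axis=0 (YZ plane), |mask|=21  ⇒  voxels=147
  2. axis=1 (XZ plane), |mask|=25  ⇒  voxels=73

73 voxels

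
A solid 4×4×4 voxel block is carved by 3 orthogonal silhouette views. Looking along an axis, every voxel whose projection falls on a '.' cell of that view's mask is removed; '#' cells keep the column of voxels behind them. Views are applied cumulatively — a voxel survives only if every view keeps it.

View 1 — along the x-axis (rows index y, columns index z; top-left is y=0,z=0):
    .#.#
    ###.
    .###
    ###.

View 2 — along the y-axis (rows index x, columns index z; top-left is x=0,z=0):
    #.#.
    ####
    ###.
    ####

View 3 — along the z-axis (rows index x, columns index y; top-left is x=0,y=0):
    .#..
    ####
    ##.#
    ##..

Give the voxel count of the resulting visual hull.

full grid |V| = 64
[1] x-view keeps 11 columns → grid now 44
[2] y-view keeps 13 columns → grid now 36
[3] z-view keeps 10 columns → grid now 25

voxel count = 25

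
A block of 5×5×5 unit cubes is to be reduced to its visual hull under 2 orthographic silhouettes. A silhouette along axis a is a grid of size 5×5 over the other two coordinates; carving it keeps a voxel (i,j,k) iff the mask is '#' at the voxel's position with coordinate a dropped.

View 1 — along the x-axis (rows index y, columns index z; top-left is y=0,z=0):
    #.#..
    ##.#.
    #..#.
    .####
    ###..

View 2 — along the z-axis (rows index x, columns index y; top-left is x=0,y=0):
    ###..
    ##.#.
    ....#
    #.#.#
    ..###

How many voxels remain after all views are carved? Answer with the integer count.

voxel count = 35

initial block: 5^3 = 125
  1. axis=0 (YZ plane), |mask|=14  ⇒  voxels=70
  2. axis=2 (XY plane), |mask|=13  ⇒  voxels=35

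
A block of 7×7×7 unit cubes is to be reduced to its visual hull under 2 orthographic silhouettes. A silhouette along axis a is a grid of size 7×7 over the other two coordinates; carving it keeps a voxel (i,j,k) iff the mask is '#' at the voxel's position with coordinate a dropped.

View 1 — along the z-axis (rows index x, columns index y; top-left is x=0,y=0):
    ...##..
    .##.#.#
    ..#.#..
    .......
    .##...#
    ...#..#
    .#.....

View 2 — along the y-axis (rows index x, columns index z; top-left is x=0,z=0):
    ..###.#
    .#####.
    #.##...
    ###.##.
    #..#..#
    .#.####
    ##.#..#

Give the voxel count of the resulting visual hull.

before carving: 343 voxels (7×7×7)
  1. axis=2 (XY plane), |mask|=14  ⇒  voxels=98
  2. axis=1 (XZ plane), |mask|=29  ⇒  voxels=57

voxel count = 57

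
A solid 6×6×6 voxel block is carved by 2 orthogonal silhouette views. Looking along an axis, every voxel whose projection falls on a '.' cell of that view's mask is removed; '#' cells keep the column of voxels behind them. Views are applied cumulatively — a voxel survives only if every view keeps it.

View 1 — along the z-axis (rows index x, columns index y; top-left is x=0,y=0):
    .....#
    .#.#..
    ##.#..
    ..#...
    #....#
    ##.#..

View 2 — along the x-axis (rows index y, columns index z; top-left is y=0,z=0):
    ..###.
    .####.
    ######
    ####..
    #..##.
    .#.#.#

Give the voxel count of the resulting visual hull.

|visual hull| = 45

full grid |V| = 216
V1 z: intersect with XY mask (12 set) -- 72 left
V2 x: intersect with YZ mask (23 set) -- 45 left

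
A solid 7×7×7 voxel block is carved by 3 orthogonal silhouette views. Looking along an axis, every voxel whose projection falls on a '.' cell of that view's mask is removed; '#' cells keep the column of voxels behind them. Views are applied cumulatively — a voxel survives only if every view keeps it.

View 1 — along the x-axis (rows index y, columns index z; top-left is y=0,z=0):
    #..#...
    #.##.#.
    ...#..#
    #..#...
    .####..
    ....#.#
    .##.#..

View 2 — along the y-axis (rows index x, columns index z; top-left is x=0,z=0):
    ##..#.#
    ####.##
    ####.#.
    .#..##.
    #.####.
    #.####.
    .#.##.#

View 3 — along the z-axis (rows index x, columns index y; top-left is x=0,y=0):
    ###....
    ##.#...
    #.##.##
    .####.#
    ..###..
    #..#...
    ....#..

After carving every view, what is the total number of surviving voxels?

initial block: 7^3 = 343
step 1: project along x, AND mask (19/49) → |grid| = 133
step 2: project along y, AND mask (32/49) → |grid| = 88
step 3: project along z, AND mask (22/49) → |grid| = 36

|visual hull| = 36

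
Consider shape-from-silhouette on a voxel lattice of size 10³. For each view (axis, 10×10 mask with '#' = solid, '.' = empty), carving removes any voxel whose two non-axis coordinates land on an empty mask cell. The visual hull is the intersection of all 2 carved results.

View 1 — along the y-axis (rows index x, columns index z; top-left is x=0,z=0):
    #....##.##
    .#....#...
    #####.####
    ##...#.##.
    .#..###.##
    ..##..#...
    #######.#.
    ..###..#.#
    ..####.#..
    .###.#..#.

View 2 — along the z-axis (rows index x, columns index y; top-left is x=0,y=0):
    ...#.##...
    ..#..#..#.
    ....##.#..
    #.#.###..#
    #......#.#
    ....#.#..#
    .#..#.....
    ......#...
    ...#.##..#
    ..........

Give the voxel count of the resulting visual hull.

initial block: 10^3 = 1000
carve view 1 (along y, XZ-mask fill 53/100): 530 voxels remain
carve view 2 (along z, XY-mask fill 28/100): 146 voxels remain

146 voxels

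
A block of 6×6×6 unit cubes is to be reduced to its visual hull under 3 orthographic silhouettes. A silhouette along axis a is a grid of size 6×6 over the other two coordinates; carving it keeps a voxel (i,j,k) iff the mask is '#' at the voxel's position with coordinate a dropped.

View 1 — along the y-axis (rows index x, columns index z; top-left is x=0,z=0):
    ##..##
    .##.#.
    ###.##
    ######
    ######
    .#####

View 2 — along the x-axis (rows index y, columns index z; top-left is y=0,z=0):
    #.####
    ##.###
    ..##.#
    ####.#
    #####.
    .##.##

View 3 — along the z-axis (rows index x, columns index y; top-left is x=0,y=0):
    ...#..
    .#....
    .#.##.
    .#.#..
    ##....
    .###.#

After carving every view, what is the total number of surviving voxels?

voxel count = 52

start: 6×6×6 = 216 voxels
[1] y-view keeps 29 columns → grid now 174
[2] x-view keeps 27 columns → grid now 129
[3] z-view keeps 13 columns → grid now 52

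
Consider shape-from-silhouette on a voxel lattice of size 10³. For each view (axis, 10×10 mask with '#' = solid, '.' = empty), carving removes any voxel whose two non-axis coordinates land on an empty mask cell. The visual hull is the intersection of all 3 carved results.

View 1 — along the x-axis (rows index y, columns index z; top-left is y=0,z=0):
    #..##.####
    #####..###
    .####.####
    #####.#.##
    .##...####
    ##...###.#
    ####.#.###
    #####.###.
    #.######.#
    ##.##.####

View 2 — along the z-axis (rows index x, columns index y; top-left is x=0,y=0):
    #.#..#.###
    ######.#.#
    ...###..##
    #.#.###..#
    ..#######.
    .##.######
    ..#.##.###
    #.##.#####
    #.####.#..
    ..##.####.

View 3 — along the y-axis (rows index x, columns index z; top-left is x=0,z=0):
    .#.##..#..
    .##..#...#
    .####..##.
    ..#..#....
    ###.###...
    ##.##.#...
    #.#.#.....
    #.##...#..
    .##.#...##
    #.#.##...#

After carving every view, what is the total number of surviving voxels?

|visual hull| = 208

initial block: 10^3 = 1000
  1. axis=0 (YZ plane), |mask|=75  ⇒  voxels=750
  2. axis=2 (XY plane), |mask|=66  ⇒  voxels=489
  3. axis=1 (XZ plane), |mask|=44  ⇒  voxels=208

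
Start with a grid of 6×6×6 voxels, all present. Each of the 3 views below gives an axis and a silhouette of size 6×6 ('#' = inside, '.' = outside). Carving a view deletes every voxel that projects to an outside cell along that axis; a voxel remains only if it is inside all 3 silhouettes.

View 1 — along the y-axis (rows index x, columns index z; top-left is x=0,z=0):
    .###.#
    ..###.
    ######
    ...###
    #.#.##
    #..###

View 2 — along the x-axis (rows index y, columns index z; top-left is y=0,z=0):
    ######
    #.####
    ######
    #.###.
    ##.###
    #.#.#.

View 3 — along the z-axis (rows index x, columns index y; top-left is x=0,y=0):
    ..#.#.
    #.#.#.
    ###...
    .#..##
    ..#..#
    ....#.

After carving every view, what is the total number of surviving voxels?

initial block: 6^3 = 216
after view 1 [y-axis, 24 of 36 cells solid] → remaining = 144
after view 2 [x-axis, 29 of 36 cells solid] → remaining = 119
after view 3 [z-axis, 14 of 36 cells solid] → remaining = 50

|visual hull| = 50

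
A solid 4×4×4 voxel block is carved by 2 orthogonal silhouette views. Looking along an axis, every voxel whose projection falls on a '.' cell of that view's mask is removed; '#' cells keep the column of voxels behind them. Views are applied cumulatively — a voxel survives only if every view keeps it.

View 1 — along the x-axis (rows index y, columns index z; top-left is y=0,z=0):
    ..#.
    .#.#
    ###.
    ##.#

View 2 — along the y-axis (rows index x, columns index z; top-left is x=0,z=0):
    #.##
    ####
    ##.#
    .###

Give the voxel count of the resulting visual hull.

voxel count = 29

initial block: 4^3 = 64
after view 1 [x-axis, 9 of 16 cells solid] → remaining = 36
after view 2 [y-axis, 13 of 16 cells solid] → remaining = 29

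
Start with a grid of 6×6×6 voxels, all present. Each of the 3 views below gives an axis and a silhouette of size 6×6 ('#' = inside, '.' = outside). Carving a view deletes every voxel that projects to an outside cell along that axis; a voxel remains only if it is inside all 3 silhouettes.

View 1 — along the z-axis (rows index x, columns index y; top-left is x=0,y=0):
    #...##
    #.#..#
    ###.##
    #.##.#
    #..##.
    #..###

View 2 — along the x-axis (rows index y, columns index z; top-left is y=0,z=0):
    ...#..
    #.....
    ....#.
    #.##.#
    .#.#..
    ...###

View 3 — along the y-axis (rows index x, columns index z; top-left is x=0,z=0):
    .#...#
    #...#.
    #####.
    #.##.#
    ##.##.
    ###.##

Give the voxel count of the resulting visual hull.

voxel count = 29

start: 6×6×6 = 216 voxels
  1. axis=2 (XY plane), |mask|=22  ⇒  voxels=132
  2. axis=0 (YZ plane), |mask|=12  ⇒  voxels=45
  3. axis=1 (XZ plane), |mask|=22  ⇒  voxels=29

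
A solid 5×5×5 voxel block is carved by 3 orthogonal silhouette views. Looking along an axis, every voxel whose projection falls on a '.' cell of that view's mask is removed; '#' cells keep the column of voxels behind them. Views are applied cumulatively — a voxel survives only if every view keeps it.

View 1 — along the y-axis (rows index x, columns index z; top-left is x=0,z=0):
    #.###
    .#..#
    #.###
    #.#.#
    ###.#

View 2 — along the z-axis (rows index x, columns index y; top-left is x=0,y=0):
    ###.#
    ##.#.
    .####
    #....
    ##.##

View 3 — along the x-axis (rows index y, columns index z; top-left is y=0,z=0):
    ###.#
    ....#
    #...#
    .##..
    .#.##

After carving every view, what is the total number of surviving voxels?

30 voxels

before carving: 125 voxels (5×5×5)
[1] y-view keeps 17 columns → grid now 85
[2] z-view keeps 16 columns → grid now 57
[3] x-view keeps 12 columns → grid now 30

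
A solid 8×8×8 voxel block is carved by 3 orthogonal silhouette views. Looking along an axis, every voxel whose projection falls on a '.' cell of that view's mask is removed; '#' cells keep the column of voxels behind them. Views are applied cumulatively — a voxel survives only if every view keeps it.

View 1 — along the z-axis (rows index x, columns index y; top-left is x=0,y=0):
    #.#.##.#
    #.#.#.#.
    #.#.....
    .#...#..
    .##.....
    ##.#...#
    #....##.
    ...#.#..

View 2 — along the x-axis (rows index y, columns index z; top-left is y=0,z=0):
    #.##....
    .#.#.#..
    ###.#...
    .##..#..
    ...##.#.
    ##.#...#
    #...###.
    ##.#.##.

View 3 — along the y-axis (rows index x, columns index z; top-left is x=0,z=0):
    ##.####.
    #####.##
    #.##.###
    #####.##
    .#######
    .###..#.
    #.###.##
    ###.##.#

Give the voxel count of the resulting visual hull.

|visual hull| = 70

full grid |V| = 512
after view 1 [z-axis, 24 of 64 cells solid] → remaining = 192
after view 2 [x-axis, 29 of 64 cells solid] → remaining = 86
after view 3 [y-axis, 49 of 64 cells solid] → remaining = 70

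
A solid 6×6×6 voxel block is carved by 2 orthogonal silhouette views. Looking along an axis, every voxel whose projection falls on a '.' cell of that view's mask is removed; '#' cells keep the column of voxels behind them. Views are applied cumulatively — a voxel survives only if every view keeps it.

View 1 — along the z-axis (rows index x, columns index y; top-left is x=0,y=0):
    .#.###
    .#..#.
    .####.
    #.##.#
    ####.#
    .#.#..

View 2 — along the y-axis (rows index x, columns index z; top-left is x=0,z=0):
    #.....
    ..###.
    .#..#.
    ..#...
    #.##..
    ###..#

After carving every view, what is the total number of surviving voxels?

45 voxels

full grid |V| = 216
after view 1 [z-axis, 21 of 36 cells solid] → remaining = 126
after view 2 [y-axis, 14 of 36 cells solid] → remaining = 45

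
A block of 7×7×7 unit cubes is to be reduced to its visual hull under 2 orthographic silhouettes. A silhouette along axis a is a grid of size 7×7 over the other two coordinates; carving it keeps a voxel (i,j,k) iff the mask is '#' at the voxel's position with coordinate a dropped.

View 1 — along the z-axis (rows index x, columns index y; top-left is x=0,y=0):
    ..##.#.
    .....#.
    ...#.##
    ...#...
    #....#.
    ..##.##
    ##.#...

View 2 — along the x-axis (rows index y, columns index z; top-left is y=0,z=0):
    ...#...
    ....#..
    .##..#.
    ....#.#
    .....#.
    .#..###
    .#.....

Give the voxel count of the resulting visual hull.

start: 7×7×7 = 343 voxels
carve view 1 (along z, XY-mask fill 17/49): 119 voxels remain
carve view 2 (along x, YZ-mask fill 13/49): 41 voxels remain

|visual hull| = 41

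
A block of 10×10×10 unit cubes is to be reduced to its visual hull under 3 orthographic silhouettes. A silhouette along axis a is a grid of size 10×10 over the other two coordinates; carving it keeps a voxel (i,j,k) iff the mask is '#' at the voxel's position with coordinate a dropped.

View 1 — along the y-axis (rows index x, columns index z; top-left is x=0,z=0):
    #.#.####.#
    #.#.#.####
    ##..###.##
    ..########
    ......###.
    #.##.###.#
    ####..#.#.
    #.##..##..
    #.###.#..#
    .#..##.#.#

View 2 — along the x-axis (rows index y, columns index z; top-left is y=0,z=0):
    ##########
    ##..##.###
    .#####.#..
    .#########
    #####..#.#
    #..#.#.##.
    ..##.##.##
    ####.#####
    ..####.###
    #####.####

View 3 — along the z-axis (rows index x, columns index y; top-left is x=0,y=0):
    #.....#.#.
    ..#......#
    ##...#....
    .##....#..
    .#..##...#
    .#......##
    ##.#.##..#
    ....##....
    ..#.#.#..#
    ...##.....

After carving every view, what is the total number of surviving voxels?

start: 10×10×10 = 1000 voxels
after view 1 [y-axis, 61 of 100 cells solid] → remaining = 610
after view 2 [x-axis, 75 of 100 cells solid] → remaining = 450
after view 3 [z-axis, 32 of 100 cells solid] → remaining = 143

143 voxels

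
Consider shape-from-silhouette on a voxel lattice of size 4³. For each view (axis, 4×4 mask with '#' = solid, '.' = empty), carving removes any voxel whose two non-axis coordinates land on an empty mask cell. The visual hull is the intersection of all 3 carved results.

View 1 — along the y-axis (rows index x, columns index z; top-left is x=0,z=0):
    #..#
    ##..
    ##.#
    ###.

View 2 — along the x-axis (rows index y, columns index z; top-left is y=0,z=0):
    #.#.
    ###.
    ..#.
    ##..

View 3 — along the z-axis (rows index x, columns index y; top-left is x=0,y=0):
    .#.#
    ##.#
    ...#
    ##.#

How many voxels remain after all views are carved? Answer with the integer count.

before carving: 64 voxels (4×4×4)
V1 y: intersect with XZ mask (10 set) -- 40 left
V2 x: intersect with YZ mask (8 set) -- 21 left
V3 z: intersect with XY mask (9 set) -- 16 left

voxel count = 16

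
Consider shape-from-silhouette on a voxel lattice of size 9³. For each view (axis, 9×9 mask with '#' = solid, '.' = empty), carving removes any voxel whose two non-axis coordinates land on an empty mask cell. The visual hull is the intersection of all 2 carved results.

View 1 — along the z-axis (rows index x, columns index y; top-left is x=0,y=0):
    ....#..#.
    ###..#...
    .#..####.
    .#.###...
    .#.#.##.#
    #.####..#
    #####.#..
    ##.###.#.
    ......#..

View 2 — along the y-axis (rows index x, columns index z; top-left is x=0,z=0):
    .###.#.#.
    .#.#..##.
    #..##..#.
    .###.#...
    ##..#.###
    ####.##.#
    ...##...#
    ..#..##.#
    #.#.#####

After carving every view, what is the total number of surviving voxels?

|visual hull| = 183

start: 9×9×9 = 729 voxels
V1 z: intersect with XY mask (39 set) -- 351 left
V2 y: intersect with XZ mask (44 set) -- 183 left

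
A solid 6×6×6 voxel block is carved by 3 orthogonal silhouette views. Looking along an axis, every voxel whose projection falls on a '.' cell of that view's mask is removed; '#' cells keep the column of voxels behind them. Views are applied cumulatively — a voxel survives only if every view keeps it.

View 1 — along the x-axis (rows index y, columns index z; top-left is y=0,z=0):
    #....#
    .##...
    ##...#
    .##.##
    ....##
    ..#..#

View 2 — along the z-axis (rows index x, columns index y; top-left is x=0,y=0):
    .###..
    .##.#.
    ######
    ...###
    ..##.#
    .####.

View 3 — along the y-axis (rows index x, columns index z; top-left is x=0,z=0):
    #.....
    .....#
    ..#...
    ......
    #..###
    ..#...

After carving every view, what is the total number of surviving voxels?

before carving: 216 voxels (6×6×6)
carve view 1 (along x, YZ-mask fill 15/36): 90 voxels remain
carve view 2 (along z, XY-mask fill 22/36): 59 voxels remain
carve view 3 (along y, XZ-mask fill 8/36): 13 voxels remain

voxel count = 13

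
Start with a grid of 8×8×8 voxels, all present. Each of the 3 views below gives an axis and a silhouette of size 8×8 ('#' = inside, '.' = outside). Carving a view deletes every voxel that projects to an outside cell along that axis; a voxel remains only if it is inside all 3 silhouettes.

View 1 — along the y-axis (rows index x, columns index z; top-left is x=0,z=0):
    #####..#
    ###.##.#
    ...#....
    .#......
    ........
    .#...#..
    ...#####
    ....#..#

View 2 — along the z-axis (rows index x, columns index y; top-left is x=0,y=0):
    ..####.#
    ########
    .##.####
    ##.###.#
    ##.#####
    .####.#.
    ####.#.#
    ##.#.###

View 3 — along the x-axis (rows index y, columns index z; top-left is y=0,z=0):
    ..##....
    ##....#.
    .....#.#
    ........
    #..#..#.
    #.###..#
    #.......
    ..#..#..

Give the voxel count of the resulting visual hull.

before carving: 512 voxels (8×8×8)
[1] y-view keeps 23 columns → grid now 184
[2] z-view keeps 49 columns → grid now 142
[3] x-view keeps 18 columns → grid now 37

37 voxels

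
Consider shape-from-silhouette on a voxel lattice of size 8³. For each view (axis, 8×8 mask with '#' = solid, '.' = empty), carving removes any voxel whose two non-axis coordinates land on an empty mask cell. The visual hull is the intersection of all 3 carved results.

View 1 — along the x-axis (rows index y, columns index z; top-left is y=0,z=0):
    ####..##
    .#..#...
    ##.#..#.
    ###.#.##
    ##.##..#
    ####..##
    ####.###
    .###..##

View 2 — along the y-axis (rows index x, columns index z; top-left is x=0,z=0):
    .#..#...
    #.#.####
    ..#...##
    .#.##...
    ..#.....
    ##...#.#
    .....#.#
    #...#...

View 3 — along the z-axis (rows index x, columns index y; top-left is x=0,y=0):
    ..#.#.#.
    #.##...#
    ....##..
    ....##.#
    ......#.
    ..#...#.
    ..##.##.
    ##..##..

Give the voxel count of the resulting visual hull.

45 voxels

before carving: 512 voxels (8×8×8)
after view 1 [x-axis, 41 of 64 cells solid] → remaining = 328
after view 2 [y-axis, 23 of 64 cells solid] → remaining = 114
after view 3 [z-axis, 23 of 64 cells solid] → remaining = 45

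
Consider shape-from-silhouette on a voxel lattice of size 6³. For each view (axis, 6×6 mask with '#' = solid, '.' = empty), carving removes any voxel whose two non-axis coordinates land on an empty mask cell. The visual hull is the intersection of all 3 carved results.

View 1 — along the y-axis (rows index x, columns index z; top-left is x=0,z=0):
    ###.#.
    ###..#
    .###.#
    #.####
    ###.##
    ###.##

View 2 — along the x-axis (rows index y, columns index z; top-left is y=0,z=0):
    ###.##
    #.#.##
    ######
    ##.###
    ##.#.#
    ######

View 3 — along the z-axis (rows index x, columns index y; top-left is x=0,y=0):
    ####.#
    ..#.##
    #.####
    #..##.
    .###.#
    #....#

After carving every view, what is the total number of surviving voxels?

|visual hull| = 85

initial block: 6^3 = 216
[1] y-view keeps 27 columns → grid now 162
[2] x-view keeps 30 columns → grid now 137
[3] z-view keeps 22 columns → grid now 85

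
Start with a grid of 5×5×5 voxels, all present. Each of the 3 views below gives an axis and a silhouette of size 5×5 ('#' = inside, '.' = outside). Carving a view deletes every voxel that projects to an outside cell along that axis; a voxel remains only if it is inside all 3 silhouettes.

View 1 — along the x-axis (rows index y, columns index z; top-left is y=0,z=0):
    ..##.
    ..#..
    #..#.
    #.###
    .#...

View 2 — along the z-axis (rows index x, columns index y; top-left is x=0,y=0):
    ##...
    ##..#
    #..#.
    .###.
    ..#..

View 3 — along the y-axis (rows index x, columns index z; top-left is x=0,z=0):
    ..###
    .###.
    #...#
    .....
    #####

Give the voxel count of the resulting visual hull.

voxel count = 11

before carving: 125 voxels (5×5×5)
  1. axis=0 (YZ plane), |mask|=10  ⇒  voxels=50
  2. axis=2 (XY plane), |mask|=11  ⇒  voxels=22
  3. axis=1 (XZ plane), |mask|=13  ⇒  voxels=11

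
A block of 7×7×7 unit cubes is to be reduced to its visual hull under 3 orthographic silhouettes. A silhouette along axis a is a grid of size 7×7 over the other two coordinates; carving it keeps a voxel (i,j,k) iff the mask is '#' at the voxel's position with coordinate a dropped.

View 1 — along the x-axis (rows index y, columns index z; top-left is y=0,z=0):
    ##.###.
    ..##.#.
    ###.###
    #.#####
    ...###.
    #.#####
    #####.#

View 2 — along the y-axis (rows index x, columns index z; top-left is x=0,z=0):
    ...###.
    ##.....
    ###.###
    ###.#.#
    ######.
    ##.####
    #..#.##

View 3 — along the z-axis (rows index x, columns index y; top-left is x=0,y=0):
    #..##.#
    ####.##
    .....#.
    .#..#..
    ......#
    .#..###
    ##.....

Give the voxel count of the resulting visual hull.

full grid |V| = 343
carve view 1 (along x, YZ-mask fill 35/49): 245 voxels remain
carve view 2 (along y, XZ-mask fill 32/49): 160 voxels remain
carve view 3 (along z, XY-mask fill 20/49): 51 voxels remain

voxel count = 51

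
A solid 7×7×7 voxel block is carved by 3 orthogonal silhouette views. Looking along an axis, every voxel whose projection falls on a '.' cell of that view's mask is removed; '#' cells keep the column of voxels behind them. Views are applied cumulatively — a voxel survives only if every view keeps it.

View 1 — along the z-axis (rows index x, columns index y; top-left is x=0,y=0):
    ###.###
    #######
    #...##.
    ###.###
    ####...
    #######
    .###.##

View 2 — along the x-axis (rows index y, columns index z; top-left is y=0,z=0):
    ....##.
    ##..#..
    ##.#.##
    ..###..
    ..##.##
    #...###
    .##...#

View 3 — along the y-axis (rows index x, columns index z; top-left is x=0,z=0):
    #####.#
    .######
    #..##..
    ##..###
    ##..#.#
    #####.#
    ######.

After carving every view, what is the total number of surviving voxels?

voxel count = 102

full grid |V| = 343
V1 z: intersect with XY mask (38 set) -- 266 left
V2 x: intersect with YZ mask (24 set) -- 131 left
V3 y: intersect with XZ mask (36 set) -- 102 left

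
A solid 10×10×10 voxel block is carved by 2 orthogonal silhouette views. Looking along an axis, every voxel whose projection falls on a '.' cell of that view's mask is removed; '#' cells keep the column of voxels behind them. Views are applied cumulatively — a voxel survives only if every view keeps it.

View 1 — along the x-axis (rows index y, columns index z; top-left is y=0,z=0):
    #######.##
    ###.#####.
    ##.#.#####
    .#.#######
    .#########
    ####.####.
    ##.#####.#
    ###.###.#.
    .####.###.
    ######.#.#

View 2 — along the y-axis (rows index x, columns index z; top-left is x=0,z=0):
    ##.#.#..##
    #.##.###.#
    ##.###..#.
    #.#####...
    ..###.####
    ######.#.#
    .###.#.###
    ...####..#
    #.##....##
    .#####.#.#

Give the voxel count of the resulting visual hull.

voxel count = 505

initial block: 10^3 = 1000
  1. axis=0 (YZ plane), |mask|=80  ⇒  voxels=800
  2. axis=1 (XZ plane), |mask|=64  ⇒  voxels=505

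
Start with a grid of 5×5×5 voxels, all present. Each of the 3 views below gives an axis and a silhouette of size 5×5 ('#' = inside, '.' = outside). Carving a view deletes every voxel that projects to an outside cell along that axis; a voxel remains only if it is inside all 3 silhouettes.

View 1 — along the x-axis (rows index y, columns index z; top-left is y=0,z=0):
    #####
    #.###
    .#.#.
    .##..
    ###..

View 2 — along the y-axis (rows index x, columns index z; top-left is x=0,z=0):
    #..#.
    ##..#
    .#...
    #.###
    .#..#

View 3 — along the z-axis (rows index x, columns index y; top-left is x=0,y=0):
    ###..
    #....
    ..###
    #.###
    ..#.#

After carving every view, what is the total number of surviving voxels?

|visual hull| = 21

initial block: 5^3 = 125
  1. axis=0 (YZ plane), |mask|=16  ⇒  voxels=80
  2. axis=1 (XZ plane), |mask|=12  ⇒  voxels=37
  3. axis=2 (XY plane), |mask|=13  ⇒  voxels=21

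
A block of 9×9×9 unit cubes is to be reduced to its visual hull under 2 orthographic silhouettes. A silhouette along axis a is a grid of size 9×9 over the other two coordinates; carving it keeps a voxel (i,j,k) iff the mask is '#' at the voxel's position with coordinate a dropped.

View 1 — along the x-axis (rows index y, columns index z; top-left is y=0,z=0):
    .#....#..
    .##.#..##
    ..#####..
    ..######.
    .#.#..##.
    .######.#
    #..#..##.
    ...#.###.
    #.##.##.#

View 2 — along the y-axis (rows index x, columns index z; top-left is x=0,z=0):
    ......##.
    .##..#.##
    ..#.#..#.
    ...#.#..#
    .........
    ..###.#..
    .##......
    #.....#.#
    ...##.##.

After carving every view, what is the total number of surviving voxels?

before carving: 729 voxels (9×9×9)
after view 1 [x-axis, 43 of 81 cells solid] → remaining = 387
after view 2 [y-axis, 26 of 81 cells solid] → remaining = 134

134 voxels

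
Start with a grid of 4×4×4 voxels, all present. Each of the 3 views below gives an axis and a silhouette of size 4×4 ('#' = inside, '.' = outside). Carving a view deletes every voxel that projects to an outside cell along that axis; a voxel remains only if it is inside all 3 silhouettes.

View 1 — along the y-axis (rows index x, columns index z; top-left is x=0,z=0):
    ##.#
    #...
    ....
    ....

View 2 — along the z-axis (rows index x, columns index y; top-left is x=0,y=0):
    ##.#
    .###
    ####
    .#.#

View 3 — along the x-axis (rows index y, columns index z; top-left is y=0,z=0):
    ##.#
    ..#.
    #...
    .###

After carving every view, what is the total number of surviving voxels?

full grid |V| = 64
  1. axis=1 (XZ plane), |mask|=4  ⇒  voxels=16
  2. axis=2 (XY plane), |mask|=12  ⇒  voxels=12
  3. axis=0 (YZ plane), |mask|=8  ⇒  voxels=6

6 voxels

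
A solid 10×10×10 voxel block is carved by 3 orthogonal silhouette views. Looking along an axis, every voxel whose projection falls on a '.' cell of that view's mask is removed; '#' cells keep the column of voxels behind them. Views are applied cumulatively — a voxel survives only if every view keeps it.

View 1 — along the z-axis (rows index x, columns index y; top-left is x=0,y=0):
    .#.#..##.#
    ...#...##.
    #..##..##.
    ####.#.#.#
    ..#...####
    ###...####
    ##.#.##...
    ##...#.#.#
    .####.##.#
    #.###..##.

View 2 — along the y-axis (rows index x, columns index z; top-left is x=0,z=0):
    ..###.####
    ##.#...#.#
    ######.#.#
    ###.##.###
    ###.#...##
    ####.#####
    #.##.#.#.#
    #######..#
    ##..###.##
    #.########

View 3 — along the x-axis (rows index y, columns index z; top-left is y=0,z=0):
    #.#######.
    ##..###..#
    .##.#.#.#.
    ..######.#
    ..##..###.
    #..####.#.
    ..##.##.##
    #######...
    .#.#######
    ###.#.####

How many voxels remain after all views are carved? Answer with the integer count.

full grid |V| = 1000
[1] z-view keeps 55 columns → grid now 550
[2] y-view keeps 73 columns → grid now 412
[3] x-view keeps 66 columns → grid now 278

voxel count = 278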